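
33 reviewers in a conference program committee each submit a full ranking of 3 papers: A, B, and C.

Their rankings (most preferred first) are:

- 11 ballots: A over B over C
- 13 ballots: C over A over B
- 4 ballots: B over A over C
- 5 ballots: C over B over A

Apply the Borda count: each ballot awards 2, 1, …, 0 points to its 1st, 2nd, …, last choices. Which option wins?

Borda scores:
  A: 11·2 + 13·1 + 4·1 + 5·0 = 39
  B: 11·1 + 13·0 + 4·2 + 5·1 = 24
  C: 11·0 + 13·2 + 4·0 + 5·2 = 36
A has the highest total.

A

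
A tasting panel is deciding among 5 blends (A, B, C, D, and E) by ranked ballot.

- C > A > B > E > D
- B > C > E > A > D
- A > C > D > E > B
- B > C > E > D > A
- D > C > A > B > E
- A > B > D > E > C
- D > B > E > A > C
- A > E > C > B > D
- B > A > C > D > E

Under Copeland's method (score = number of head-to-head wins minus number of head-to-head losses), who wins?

Pairwise results:
  A vs B: A wins 5–4.
  A vs C: A wins 5–4.
  A vs D: A wins 6–3.
  A vs E: A wins 6–3.
  B vs C: B wins 5–4.
  B vs D: B wins 6–3.
  B vs E: B wins 7–2.
  C vs D: C wins 6–3.
  C vs E: C wins 6–3.
  D vs E: D wins 5–4.
Copeland scores (wins − losses):
  A: 4 − 0 = 4
  B: 3 − 1 = 2
  C: 2 − 2 = 0
  D: 1 − 3 = -2
  E: 0 − 4 = -4
A has the best Copeland score.

A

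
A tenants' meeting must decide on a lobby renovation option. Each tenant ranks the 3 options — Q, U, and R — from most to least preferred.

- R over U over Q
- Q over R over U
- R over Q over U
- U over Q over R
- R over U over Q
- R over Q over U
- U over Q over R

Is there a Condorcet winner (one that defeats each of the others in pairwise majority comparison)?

Yes

Head-to-head results (7 voters total):
Q vs U: U wins 4–3.
Q vs R: R wins 4–3.
U vs R: R wins 5–2.
R beats each rival — Q (4–3), U (5–2) — so R is the Condorcet winner.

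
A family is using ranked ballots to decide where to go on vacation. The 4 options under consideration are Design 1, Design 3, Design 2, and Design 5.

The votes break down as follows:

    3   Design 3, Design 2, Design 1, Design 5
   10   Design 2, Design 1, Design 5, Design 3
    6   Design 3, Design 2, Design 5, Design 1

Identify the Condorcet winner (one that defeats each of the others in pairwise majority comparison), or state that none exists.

Design 2

Head-to-head results (19 voters total):
Design 1 vs Design 3: Design 1 wins 10–9.
Design 1 vs Design 2: Design 2 wins 19–0.
Design 1 vs Design 5: Design 1 wins 13–6.
Design 3 vs Design 2: Design 2 wins 10–9.
Design 3 vs Design 5: Design 5 wins 10–9.
Design 2 vs Design 5: Design 2 wins 19–0.
Design 2 beats each rival — Design 1 (19–0), Design 3 (10–9), Design 5 (19–0) — so Design 2 is the Condorcet winner.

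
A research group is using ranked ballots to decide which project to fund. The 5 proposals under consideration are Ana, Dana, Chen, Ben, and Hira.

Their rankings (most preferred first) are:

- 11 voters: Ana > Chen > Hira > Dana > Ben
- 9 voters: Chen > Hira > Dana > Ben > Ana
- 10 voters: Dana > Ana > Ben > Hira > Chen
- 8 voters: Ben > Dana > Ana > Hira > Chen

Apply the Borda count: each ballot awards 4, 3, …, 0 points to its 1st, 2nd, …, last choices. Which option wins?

Borda scores:
  Ana: 11·4 + 9·0 + 10·3 + 8·2 = 90
  Dana: 11·1 + 9·2 + 10·4 + 8·3 = 93
  Chen: 11·3 + 9·4 + 10·0 + 8·0 = 69
  Ben: 11·0 + 9·1 + 10·2 + 8·4 = 61
  Hira: 11·2 + 9·3 + 10·1 + 8·1 = 67
Dana has the highest total.

Dana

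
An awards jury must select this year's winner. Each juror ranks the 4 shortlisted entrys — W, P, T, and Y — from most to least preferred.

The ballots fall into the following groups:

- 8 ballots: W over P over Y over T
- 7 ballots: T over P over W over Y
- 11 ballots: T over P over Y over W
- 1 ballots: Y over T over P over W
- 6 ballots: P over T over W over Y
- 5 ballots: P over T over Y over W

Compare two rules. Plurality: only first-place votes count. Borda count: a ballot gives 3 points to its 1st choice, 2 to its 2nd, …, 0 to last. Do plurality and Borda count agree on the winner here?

Plurality first-place counts: W 8, P 11, T 18, Y 1 → T.
Borda totals: W 37, P 86, T 78, Y 27 → P.
The two rules disagree: plurality picks T, Borda picks P.

No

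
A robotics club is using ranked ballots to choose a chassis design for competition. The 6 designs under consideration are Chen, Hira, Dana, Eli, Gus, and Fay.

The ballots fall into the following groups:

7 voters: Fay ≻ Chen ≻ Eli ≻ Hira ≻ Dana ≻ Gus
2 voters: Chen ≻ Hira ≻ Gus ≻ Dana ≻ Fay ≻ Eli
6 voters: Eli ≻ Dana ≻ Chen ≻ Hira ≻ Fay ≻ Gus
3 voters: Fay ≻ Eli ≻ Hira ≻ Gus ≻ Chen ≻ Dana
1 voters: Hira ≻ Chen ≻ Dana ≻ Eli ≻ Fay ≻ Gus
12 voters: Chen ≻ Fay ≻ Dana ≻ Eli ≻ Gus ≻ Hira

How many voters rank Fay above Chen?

Ballots ranking Fay above Chen: 7+3 = 10.
Ballots ranking Chen above Fay: 2+6+1+12 = 21.
So 10 of 31 voters prefer Fay to Chen.

10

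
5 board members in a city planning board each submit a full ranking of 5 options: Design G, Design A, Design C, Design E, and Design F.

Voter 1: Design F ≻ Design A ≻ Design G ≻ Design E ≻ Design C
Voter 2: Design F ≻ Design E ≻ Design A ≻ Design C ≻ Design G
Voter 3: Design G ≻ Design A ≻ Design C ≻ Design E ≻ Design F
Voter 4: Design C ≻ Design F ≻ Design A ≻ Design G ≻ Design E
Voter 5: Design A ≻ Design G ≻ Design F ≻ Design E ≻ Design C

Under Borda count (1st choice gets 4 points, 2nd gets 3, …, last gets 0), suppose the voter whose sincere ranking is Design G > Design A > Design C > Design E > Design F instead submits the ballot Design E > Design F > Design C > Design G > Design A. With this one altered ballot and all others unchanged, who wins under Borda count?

Borda totals with the altered ballot: Design G 7, Design A 11, Design C 7, Design E 9, Design F 16.
The switch changes the winner from Design A to Design F.

Design F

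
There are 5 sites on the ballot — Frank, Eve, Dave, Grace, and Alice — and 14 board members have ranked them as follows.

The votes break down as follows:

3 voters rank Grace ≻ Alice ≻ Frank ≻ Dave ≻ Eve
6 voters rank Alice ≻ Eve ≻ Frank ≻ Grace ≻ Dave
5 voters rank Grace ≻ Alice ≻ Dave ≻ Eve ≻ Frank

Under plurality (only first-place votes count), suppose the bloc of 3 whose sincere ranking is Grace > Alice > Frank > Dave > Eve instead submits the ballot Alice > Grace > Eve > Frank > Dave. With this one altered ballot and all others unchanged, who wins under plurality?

First-place totals with the altered ballot: Frank 0, Eve 0, Dave 0, Grace 5, Alice 9.
The switch changes the winner from Grace to Alice.

Alice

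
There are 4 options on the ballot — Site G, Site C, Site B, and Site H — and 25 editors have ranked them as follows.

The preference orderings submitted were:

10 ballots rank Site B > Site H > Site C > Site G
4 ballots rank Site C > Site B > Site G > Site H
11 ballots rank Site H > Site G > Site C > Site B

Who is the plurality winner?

Site H

First-place vote totals:
  Site G: 0
  Site C: 4
  Site B: 10
  Site H: 11
Site H has the most first-place votes.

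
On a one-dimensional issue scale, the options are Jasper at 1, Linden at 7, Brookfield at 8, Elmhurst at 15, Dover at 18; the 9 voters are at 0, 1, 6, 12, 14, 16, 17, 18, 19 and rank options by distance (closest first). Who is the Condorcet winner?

Elmhurst

With single-peaked preferences on a line, the Condorcet winner is the candidate closest to the median voter.
The median voter (position 14) is closest to Elmhurst at 15.
Check: Elmhurst vs Linden — voters closer to Elmhurst: 6 of 9.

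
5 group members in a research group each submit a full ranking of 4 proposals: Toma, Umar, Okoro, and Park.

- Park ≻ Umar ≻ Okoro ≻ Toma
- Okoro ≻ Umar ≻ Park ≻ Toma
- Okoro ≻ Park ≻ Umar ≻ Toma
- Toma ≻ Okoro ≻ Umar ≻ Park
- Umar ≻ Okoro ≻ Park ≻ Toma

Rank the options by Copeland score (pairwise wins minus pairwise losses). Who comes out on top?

Okoro

Pairwise results:
  Toma vs Umar: Umar wins 4–1.
  Toma vs Okoro: Okoro wins 4–1.
  Toma vs Park: Park wins 4–1.
  Umar vs Okoro: Okoro wins 3–2.
  Umar vs Park: Umar wins 3–2.
  Okoro vs Park: Okoro wins 4–1.
Copeland scores (wins − losses):
  Toma: 0 − 3 = -3
  Umar: 2 − 1 = 1
  Okoro: 3 − 0 = 3
  Park: 1 − 2 = -1
Okoro has the best Copeland score.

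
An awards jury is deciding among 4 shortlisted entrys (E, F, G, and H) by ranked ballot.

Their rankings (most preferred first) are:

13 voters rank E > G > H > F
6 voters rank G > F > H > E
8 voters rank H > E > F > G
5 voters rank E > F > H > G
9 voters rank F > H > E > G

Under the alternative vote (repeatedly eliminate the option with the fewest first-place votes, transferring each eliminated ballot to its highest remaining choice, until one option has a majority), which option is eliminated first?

G

Round 1: E 18, F 9, H 8, G 6. G has the fewest and is eliminated.
Round 2: E 18, F 15, H 8. H has the fewest and is eliminated.
Round 3: E 26, F 15. E has a majority.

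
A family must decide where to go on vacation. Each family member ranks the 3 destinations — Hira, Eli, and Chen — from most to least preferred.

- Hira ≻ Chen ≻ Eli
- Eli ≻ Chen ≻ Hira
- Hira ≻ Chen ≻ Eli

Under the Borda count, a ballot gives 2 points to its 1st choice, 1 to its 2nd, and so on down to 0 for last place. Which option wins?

Borda scores:
  Hira: 2 + 0 + 2 = 4
  Eli: 0 + 2 + 0 = 2
  Chen: 1 + 1 + 1 = 3
Hira has the highest total.

Hira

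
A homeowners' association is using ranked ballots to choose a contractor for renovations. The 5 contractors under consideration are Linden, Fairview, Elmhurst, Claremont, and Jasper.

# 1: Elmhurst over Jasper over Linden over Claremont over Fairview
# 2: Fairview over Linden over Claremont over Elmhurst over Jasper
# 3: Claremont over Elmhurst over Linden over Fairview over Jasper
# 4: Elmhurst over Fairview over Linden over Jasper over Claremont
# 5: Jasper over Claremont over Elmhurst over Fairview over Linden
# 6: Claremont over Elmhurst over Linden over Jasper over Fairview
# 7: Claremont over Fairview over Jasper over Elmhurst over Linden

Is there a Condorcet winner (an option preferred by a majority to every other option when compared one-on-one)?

Yes

Head-to-head results (7 voters total):
Linden vs Fairview: Fairview wins 4–3.
Linden vs Elmhurst: Elmhurst wins 6–1.
Linden vs Claremont: Claremont wins 4–3.
Linden vs Jasper: Linden wins 4–3.
Fairview vs Elmhurst: Elmhurst wins 5–2.
Fairview vs Claremont: Claremont wins 5–2.
Fairview vs Jasper: Fairview wins 4–3.
Elmhurst vs Claremont: Claremont wins 5–2.
Elmhurst vs Jasper: Elmhurst wins 5–2.
Claremont vs Jasper: Claremont wins 4–3.
Claremont beats each rival — Linden (4–3), Fairview (5–2), Elmhurst (5–2), Jasper (4–3) — so Claremont is the Condorcet winner.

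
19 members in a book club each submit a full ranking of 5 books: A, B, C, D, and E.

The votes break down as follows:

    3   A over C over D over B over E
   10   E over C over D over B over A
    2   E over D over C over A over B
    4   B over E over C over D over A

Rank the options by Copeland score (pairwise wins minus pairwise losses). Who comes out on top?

E

Pairwise results:
  A vs B: B wins 14–5.
  A vs C: C wins 16–3.
  A vs D: D wins 16–3.
  A vs E: E wins 16–3.
  B vs C: C wins 15–4.
  B vs D: D wins 15–4.
  B vs E: E wins 12–7.
  C vs D: C wins 17–2.
  C vs E: E wins 16–3.
  D vs E: E wins 16–3.
Copeland scores (wins − losses):
  A: 0 − 4 = -4
  B: 1 − 3 = -2
  C: 3 − 1 = 2
  D: 2 − 2 = 0
  E: 4 − 0 = 4
E has the best Copeland score.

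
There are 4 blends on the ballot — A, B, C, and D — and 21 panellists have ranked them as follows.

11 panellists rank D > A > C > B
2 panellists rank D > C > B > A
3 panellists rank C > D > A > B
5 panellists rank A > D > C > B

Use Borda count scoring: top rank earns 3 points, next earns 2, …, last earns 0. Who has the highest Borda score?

D

Borda scores:
  A: 11·2 + 2·0 + 3·1 + 5·3 = 40
  B: 11·0 + 2·1 + 3·0 + 5·0 = 2
  C: 11·1 + 2·2 + 3·3 + 5·1 = 29
  D: 11·3 + 2·3 + 3·2 + 5·2 = 55
D has the highest total.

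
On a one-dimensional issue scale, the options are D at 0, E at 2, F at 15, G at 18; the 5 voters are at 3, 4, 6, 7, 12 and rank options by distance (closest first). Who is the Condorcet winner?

E

With single-peaked preferences on a line, the Condorcet winner is the candidate closest to the median voter.
The median voter (position 6) is closest to E at 2.
Check: E vs D — voters closer to E: 5 of 5.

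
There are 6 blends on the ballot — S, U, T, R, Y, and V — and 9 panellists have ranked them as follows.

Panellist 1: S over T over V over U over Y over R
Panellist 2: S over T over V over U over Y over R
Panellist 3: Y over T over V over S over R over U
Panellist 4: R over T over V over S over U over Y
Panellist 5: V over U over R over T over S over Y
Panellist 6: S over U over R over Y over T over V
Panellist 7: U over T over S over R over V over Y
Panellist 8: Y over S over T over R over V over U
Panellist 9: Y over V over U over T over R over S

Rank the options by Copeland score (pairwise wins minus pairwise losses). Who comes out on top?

T

Pairwise results:
  S vs U: S wins 6–3.
  S vs T: T wins 5–4.
  S vs R: S wins 6–3.
  S vs Y: S wins 6–3.
  S vs V: S wins 5–4.
  U vs T: T wins 5–4.
  U vs R: U wins 6–3.
  U vs Y: U wins 6–3.
  U vs V: V wins 7–2.
  T vs R: T wins 6–3.
  T vs Y: T wins 5–4.
  T vs V: T wins 7–2.
  R vs Y: Y wins 5–4.
  R vs V: V wins 5–4.
  Y vs V: V wins 5–4.
Copeland scores (wins − losses):
  S: 4 − 1 = 3
  U: 2 − 3 = -1
  T: 5 − 0 = 5
  R: 0 − 5 = -5
  Y: 1 − 4 = -3
  V: 3 − 2 = 1
T has the best Copeland score.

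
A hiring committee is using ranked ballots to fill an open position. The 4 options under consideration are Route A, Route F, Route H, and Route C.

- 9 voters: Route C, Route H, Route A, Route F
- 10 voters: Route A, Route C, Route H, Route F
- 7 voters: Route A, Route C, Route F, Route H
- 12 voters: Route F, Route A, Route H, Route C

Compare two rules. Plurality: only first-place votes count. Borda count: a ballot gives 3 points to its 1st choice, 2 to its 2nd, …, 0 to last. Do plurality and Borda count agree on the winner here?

Yes

Plurality first-place counts: Route A 17, Route F 12, Route H 0, Route C 9 → Route A.
Borda totals: Route A 84, Route F 43, Route H 40, Route C 61 → Route A.
The two rules agree on Route A.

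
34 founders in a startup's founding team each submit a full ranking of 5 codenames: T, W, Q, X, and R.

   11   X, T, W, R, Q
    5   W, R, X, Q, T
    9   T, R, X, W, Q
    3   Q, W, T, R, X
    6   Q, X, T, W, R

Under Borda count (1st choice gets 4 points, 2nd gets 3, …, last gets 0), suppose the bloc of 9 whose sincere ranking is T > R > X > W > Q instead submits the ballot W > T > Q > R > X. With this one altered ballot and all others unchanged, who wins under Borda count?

W

Borda totals with the altered ballot: T 78, W 93, Q 59, X 72, R 38.
The switch changes the winner from X to W.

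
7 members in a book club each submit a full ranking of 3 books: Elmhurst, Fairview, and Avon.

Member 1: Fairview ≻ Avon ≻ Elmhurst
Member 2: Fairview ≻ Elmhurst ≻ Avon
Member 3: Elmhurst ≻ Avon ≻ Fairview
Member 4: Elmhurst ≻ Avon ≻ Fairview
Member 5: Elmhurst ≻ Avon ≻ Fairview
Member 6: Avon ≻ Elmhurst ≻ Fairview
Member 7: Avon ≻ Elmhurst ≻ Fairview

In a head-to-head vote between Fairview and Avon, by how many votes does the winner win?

Ballots ranking Fairview above Avon: 2.
Ballots ranking Avon above Fairview: 5.
Avon wins 5–2, a margin of 3.

3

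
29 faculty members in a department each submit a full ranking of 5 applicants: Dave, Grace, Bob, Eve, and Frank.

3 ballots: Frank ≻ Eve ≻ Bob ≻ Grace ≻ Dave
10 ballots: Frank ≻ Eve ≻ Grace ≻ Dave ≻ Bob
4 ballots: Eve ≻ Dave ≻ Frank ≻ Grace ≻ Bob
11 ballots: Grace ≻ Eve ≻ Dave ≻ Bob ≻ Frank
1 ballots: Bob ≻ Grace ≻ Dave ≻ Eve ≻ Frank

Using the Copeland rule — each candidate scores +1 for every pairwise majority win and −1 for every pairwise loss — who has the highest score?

Eve

Pairwise results:
  Dave vs Grace: Grace wins 25–4.
  Dave vs Bob: Dave wins 25–4.
  Dave vs Eve: Eve wins 28–1.
  Dave vs Frank: Dave wins 16–13.
  Grace vs Bob: Grace wins 25–4.
  Grace vs Eve: Eve wins 17–12.
  Grace vs Frank: Frank wins 17–12.
  Bob vs Eve: Eve wins 28–1.
  Bob vs Frank: Frank wins 17–12.
  Eve vs Frank: Eve wins 16–13.
Copeland scores (wins − losses):
  Dave: 2 − 2 = 0
  Grace: 2 − 2 = 0
  Bob: 0 − 4 = -4
  Eve: 4 − 0 = 4
  Frank: 2 − 2 = 0
Eve has the best Copeland score.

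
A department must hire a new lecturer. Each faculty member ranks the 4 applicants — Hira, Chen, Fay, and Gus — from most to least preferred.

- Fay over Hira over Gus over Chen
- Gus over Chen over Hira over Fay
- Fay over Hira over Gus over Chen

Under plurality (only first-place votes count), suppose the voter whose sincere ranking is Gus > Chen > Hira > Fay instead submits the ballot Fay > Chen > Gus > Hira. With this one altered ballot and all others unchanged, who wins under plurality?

Fay

First-place totals with the altered ballot: Hira 0, Chen 0, Fay 3, Gus 0.
The winner is unchanged: still Fay.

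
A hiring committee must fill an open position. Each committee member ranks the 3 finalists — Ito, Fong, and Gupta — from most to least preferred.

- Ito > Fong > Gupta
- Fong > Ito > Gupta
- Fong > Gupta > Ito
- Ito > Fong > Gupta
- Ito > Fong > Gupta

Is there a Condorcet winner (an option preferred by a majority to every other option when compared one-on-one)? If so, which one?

Head-to-head results (5 voters total):
Ito vs Fong: Ito wins 3–2.
Ito vs Gupta: Ito wins 4–1.
Fong vs Gupta: Fong wins 5–0.
Ito beats each rival — Fong (3–2), Gupta (4–1) — so Ito is the Condorcet winner.

Ito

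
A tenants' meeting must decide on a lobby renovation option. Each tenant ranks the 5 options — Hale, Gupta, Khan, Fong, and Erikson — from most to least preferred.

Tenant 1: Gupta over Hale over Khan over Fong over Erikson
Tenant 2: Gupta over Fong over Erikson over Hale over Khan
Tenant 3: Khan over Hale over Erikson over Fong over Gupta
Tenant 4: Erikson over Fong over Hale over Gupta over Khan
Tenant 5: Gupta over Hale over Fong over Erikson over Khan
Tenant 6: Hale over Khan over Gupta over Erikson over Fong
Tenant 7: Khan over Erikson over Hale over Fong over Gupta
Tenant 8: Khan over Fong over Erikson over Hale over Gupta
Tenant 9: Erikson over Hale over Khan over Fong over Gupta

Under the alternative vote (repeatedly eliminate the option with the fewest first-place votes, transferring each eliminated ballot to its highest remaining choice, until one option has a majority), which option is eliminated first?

Round 1: Gupta 3, Khan 3, Erikson 2, Hale 1, Fong 0. Fong has the fewest and is eliminated.
Round 2: Gupta 3, Khan 3, Erikson 2, Hale 1. Hale has the fewest and is eliminated.
Round 3: Khan 4, Gupta 3, Erikson 2. Erikson has the fewest and is eliminated.
Round 4: Khan 5, Gupta 4. Khan has a majority.

Fong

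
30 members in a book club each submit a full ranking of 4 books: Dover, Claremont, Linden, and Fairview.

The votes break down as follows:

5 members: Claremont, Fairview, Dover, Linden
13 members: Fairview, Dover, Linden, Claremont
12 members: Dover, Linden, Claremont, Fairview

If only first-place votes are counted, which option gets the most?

Fairview

First-place vote totals:
  Dover: 12
  Claremont: 5
  Linden: 0
  Fairview: 13
Fairview has the most first-place votes.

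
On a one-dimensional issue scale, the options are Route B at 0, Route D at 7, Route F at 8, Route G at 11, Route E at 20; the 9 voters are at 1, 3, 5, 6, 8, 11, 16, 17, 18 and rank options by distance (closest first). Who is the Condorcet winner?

Route F

With single-peaked preferences on a line, the Condorcet winner is the candidate closest to the median voter.
The median voter (position 8) is closest to Route F at 8.
Check: Route F vs Route E — voters closer to Route F: 6 of 9.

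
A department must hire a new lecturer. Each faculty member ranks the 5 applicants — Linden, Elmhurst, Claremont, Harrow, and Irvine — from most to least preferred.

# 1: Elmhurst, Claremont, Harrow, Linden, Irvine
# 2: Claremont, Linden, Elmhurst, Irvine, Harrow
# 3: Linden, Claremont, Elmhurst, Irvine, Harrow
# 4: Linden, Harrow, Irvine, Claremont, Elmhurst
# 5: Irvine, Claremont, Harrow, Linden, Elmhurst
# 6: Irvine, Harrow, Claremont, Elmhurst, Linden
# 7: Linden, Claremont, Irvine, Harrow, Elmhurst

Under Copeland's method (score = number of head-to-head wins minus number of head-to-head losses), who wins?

Pairwise results:
  Linden vs Elmhurst: Linden wins 5–2.
  Linden vs Claremont: Claremont wins 4–3.
  Linden vs Harrow: Linden wins 4–3.
  Linden vs Irvine: Linden wins 5–2.
  Elmhurst vs Claremont: Claremont wins 6–1.
  Elmhurst vs Harrow: Harrow wins 4–3.
  Elmhurst vs Irvine: Irvine wins 4–3.
  Claremont vs Harrow: Claremont wins 5–2.
  Claremont vs Irvine: Claremont wins 4–3.
  Harrow vs Irvine: Irvine wins 5–2.
Copeland scores (wins − losses):
  Linden: 3 − 1 = 2
  Elmhurst: 0 − 4 = -4
  Claremont: 4 − 0 = 4
  Harrow: 1 − 3 = -2
  Irvine: 2 − 2 = 0
Claremont has the best Copeland score.

Claremont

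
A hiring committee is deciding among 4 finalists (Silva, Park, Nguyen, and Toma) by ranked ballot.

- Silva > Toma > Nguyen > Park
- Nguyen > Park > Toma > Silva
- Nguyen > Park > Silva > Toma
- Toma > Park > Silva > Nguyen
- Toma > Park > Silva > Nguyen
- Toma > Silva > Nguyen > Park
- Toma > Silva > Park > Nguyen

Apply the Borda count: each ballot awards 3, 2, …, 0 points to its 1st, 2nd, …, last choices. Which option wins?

Borda scores:
  Silva: 3 + 0 + 1 + 1 + 1 + 2 + 2 = 10
  Park: 0 + 2 + 2 + 2 + 2 + 0 + 1 = 9
  Nguyen: 1 + 3 + 3 + 0 + 0 + 1 + 0 = 8
  Toma: 2 + 1 + 0 + 3 + 3 + 3 + 3 = 15
Toma has the highest total.

Toma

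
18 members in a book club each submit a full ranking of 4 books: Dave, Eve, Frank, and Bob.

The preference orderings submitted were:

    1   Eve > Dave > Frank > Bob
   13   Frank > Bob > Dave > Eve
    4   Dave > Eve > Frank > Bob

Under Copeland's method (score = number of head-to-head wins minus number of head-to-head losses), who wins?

Frank

Pairwise results:
  Dave vs Eve: Dave wins 17–1.
  Dave vs Frank: Frank wins 13–5.
  Dave vs Bob: Bob wins 13–5.
  Eve vs Frank: Frank wins 13–5.
  Eve vs Bob: Bob wins 13–5.
  Frank vs Bob: Frank wins 18–0.
Copeland scores (wins − losses):
  Dave: 1 − 2 = -1
  Eve: 0 − 3 = -3
  Frank: 3 − 0 = 3
  Bob: 2 − 1 = 1
Frank has the best Copeland score.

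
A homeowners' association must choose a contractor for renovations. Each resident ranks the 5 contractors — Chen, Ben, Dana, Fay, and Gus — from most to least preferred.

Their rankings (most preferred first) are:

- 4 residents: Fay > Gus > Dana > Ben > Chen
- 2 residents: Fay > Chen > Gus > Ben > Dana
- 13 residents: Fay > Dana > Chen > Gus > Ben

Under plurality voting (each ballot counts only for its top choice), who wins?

First-place vote totals:
  Chen: 0
  Ben: 0
  Dana: 0
  Fay: 19
  Gus: 0
Fay has the most first-place votes.

Fay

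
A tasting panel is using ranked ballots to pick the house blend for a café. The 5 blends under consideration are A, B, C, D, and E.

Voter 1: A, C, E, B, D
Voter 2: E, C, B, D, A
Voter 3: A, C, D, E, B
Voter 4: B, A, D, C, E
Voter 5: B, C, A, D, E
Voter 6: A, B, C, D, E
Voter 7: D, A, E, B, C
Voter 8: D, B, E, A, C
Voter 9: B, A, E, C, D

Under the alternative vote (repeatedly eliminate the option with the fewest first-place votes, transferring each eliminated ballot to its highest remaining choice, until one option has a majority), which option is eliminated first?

Round 1: A 3, B 3, D 2, E 1, C 0. C has the fewest and is eliminated.
Round 2: A 3, B 3, D 2, E 1. E has the fewest and is eliminated.
Round 3: B 4, A 3, D 2. D has the fewest and is eliminated.
Round 4: B 5, A 4. B has a majority.

C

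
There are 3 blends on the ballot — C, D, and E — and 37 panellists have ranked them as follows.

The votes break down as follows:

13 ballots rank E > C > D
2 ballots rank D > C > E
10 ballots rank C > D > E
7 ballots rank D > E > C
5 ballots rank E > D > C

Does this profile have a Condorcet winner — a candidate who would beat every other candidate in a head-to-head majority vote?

No

Head-to-head results (37 voters total):
C vs D: C wins 23–14.
C vs E: E wins 25–12.
D vs E: D wins 19–18.
No candidate beats all others: C beats D beats E beats C, a majority cycle.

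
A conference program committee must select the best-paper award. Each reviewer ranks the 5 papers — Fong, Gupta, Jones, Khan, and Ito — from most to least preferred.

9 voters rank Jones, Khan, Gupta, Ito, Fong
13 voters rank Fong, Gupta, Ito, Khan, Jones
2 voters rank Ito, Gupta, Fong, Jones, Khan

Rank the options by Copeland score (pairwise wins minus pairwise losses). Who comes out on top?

Fong

Pairwise results:
  Fong vs Gupta: Fong wins 13–11.
  Fong vs Jones: Fong wins 15–9.
  Fong vs Khan: Fong wins 15–9.
  Fong vs Ito: Fong wins 13–11.
  Gupta vs Jones: Gupta wins 15–9.
  Gupta vs Khan: Gupta wins 15–9.
  Gupta vs Ito: Gupta wins 22–2.
  Jones vs Khan: Khan wins 13–11.
  Jones vs Ito: Ito wins 15–9.
  Khan vs Ito: Ito wins 15–9.
Copeland scores (wins − losses):
  Fong: 4 − 0 = 4
  Gupta: 3 − 1 = 2
  Jones: 0 − 4 = -4
  Khan: 1 − 3 = -2
  Ito: 2 − 2 = 0
Fong has the best Copeland score.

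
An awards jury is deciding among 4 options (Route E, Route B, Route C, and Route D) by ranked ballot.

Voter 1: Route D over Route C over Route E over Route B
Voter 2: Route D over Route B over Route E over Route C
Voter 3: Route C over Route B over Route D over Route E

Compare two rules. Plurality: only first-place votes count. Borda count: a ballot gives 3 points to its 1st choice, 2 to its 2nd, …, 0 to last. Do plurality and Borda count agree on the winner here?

Plurality first-place counts: Route E 0, Route B 0, Route C 1, Route D 2 → Route D.
Borda totals: Route E 2, Route B 4, Route C 5, Route D 7 → Route D.
The two rules agree on Route D.

Yes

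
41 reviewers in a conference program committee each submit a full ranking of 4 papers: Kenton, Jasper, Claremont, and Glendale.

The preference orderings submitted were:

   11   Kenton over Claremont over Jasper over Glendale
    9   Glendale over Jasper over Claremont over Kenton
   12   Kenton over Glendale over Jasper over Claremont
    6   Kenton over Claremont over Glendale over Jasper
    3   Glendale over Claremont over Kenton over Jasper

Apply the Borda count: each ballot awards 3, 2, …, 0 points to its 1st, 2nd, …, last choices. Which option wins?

Kenton

Borda scores:
  Kenton: 11·3 + 9·0 + 12·3 + 6·3 + 3·1 = 90
  Jasper: 11·1 + 9·2 + 12·1 + 6·0 + 3·0 = 41
  Claremont: 11·2 + 9·1 + 12·0 + 6·2 + 3·2 = 49
  Glendale: 11·0 + 9·3 + 12·2 + 6·1 + 3·3 = 66
Kenton has the highest total.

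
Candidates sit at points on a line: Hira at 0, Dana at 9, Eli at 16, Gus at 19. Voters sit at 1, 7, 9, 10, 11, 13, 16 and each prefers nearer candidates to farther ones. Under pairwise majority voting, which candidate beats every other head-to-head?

With single-peaked preferences on a line, the Condorcet winner is the candidate closest to the median voter.
The median voter (position 10) is closest to Dana at 9.
Check: Dana vs Gus — voters closer to Dana: 6 of 7.

Dana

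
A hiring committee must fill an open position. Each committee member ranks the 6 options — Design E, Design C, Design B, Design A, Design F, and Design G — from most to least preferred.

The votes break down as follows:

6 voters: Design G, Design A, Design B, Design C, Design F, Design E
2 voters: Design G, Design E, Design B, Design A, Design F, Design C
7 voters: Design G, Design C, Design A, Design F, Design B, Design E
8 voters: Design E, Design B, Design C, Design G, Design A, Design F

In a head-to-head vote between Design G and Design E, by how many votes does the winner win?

7

Ballots ranking Design G above Design E: 6+2+7 = 15.
Ballots ranking Design E above Design G: 8.
Design G wins 15–8, a margin of 7.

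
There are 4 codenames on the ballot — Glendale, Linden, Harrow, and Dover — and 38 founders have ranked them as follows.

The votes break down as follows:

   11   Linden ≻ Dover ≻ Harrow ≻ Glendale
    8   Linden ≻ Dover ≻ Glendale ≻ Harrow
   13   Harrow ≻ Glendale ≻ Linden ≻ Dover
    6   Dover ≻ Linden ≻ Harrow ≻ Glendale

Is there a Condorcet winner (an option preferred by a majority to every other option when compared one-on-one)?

Yes

Head-to-head results (38 voters total):
Glendale vs Linden: Linden wins 25–13.
Glendale vs Harrow: Harrow wins 30–8.
Glendale vs Dover: Dover wins 25–13.
Linden vs Harrow: Linden wins 25–13.
Linden vs Dover: Linden wins 32–6.
Harrow vs Dover: Dover wins 25–13.
Linden beats each rival — Glendale (25–13), Harrow (25–13), Dover (32–6) — so Linden is the Condorcet winner.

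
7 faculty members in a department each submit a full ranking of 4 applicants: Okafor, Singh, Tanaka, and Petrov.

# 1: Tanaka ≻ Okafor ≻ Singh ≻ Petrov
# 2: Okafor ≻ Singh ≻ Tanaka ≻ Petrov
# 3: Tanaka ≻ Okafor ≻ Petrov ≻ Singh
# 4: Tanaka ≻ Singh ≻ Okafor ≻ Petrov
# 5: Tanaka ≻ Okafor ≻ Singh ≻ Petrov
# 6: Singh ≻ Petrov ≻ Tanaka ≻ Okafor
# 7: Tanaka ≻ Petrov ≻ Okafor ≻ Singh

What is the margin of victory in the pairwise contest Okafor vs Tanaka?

Ballots ranking Okafor above Tanaka: 1.
Ballots ranking Tanaka above Okafor: 6.
Tanaka wins 6–1, a margin of 5.

5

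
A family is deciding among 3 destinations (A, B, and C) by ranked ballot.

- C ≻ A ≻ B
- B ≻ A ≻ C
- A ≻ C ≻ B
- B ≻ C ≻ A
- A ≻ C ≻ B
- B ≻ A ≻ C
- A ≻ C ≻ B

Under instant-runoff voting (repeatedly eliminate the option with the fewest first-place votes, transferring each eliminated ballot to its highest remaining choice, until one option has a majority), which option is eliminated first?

Round 1: A 3, B 3, C 1. C has the fewest and is eliminated.
Round 2: A 4, B 3. A has a majority.

C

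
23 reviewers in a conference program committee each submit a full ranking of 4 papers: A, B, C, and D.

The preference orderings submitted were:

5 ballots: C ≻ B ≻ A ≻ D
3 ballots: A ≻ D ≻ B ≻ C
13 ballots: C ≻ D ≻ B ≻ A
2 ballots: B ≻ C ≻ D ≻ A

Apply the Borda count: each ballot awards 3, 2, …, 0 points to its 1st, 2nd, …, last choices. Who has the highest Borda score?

C

Borda scores:
  A: 5·1 + 3·3 + 13·0 + 2·0 = 14
  B: 5·2 + 3·1 + 13·1 + 2·3 = 32
  C: 5·3 + 3·0 + 13·3 + 2·2 = 58
  D: 5·0 + 3·2 + 13·2 + 2·1 = 34
C has the highest total.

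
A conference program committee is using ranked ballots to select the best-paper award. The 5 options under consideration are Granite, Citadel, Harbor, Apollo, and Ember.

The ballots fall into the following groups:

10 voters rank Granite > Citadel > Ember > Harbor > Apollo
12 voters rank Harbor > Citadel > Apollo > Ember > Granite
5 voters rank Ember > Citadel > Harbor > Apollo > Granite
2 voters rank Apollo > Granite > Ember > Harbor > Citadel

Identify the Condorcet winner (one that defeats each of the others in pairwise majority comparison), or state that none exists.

Head-to-head results (29 voters total):
Granite vs Citadel: Citadel wins 17–12.
Granite vs Harbor: Harbor wins 17–12.
Granite vs Apollo: Apollo wins 19–10.
Granite vs Ember: Ember wins 17–12.
Citadel vs Harbor: Citadel wins 15–14.
Citadel vs Apollo: Citadel wins 27–2.
Citadel vs Ember: Citadel wins 22–7.
Harbor vs Apollo: Harbor wins 27–2.
Harbor vs Ember: Ember wins 17–12.
Apollo vs Ember: Ember wins 15–14.
Citadel beats each rival — Granite (17–12), Harbor (15–14), Apollo (27–2), Ember (22–7) — so Citadel is the Condorcet winner.

Citadel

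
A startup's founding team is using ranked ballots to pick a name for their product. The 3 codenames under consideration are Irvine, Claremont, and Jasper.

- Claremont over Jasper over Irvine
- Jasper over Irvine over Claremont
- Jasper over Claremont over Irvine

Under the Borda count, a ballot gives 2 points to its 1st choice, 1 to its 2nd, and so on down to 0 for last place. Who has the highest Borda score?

Jasper

Borda scores:
  Irvine: 0 + 1 + 0 = 1
  Claremont: 2 + 0 + 1 = 3
  Jasper: 1 + 2 + 2 = 5
Jasper has the highest total.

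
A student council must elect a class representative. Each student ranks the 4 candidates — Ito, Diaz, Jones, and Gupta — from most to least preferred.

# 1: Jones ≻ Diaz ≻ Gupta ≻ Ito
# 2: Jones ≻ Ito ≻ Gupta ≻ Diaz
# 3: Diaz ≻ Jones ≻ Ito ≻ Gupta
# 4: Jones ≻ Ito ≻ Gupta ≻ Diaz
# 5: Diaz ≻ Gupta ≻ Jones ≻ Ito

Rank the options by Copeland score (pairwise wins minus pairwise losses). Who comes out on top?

Jones

Pairwise results:
  Ito vs Diaz: Diaz wins 3–2.
  Ito vs Jones: Jones wins 5–0.
  Ito vs Gupta: Ito wins 3–2.
  Diaz vs Jones: Jones wins 3–2.
  Diaz vs Gupta: Diaz wins 3–2.
  Jones vs Gupta: Jones wins 4–1.
Copeland scores (wins − losses):
  Ito: 1 − 2 = -1
  Diaz: 2 − 1 = 1
  Jones: 3 − 0 = 3
  Gupta: 0 − 3 = -3
Jones has the best Copeland score.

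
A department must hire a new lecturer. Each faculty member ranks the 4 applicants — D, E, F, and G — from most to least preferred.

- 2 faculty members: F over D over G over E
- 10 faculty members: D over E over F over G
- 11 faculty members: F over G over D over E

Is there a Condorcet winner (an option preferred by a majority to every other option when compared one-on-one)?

Yes

Head-to-head results (23 voters total):
D vs E: D wins 23–0.
D vs F: F wins 13–10.
D vs G: D wins 12–11.
E vs F: F wins 13–10.
E vs G: G wins 13–10.
F vs G: F wins 23–0.
F beats each rival — D (13–10), E (13–10), G (23–0) — so F is the Condorcet winner.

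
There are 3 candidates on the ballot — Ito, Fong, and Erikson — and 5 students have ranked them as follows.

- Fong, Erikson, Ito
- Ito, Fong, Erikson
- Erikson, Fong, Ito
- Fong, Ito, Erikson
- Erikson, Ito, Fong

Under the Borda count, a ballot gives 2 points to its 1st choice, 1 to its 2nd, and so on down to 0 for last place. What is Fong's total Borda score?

Borda scores:
  Ito: 0 + 2 + 0 + 1 + 1 = 4
  Fong: 2 + 1 + 1 + 2 + 0 = 6
  Erikson: 1 + 0 + 2 + 0 + 2 = 5

6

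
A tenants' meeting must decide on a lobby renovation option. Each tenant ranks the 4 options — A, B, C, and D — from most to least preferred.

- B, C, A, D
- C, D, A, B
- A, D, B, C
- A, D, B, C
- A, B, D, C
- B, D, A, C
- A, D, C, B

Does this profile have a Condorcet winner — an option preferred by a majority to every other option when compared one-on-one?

Head-to-head results (7 voters total):
A vs B: A wins 5–2.
A vs C: A wins 5–2.
A vs D: A wins 5–2.
B vs C: B wins 5–2.
B vs D: D wins 4–3.
C vs D: D wins 5–2.
A beats each rival — B (5–2), C (5–2), D (5–2) — so A is the Condorcet winner.

Yes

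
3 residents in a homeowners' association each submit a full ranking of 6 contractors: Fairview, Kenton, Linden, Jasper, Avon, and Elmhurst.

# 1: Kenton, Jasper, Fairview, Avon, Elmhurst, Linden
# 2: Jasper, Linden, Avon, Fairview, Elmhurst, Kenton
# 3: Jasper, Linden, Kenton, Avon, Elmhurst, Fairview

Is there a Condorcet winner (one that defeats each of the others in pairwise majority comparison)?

Yes

Head-to-head results (3 voters total):
Fairview vs Kenton: Kenton wins 2–1.
Fairview vs Linden: Linden wins 2–1.
Fairview vs Jasper: Jasper wins 3–0.
Fairview vs Avon: Avon wins 2–1.
Fairview vs Elmhurst: Fairview wins 2–1.
Kenton vs Linden: Linden wins 2–1.
Kenton vs Jasper: Jasper wins 2–1.
Kenton vs Avon: Kenton wins 2–1.
Kenton vs Elmhurst: Kenton wins 2–1.
Linden vs Jasper: Jasper wins 3–0.
Linden vs Avon: Linden wins 2–1.
Linden vs Elmhurst: Linden wins 2–1.
Jasper vs Avon: Jasper wins 3–0.
Jasper vs Elmhurst: Jasper wins 3–0.
Avon vs Elmhurst: Avon wins 3–0.
Jasper beats each rival — Fairview (3–0), Kenton (2–1), Linden (3–0), Avon (3–0), Elmhurst (3–0) — so Jasper is the Condorcet winner.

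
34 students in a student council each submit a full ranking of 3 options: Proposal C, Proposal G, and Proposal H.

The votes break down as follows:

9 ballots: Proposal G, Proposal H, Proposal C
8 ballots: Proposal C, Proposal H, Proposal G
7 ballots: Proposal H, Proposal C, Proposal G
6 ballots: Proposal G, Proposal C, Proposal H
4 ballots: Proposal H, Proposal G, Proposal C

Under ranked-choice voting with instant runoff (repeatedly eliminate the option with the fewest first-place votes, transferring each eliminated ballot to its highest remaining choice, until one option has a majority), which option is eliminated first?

Round 1: Proposal G 15, Proposal H 11, Proposal C 8. Proposal C has the fewest and is eliminated.
Round 2: Proposal H 19, Proposal G 15. Proposal H has a majority.

Proposal C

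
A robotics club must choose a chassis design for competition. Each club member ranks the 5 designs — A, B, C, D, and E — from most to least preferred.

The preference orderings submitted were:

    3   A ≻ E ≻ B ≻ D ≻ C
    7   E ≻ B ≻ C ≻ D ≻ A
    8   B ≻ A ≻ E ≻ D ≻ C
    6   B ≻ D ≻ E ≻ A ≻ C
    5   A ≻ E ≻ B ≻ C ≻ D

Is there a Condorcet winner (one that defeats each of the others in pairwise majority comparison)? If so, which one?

Head-to-head results (29 voters total):
A vs B: B wins 21–8.
A vs C: A wins 22–7.
A vs D: A wins 16–13.
A vs E: A wins 16–13.
B vs C: B wins 29–0.
B vs D: B wins 29–0.
B vs E: E wins 15–14.
C vs D: D wins 17–12.
C vs E: E wins 29–0.
D vs E: E wins 23–6.
No candidate beats all others: A beats E beats B beats A, a majority cycle.

No Condorcet winner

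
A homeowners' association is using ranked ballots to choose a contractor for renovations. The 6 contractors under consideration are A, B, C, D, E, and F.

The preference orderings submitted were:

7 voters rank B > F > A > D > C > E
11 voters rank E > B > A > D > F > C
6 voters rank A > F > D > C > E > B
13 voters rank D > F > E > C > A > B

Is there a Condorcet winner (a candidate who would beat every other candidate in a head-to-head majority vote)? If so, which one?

None — there is no Condorcet winner

Head-to-head results (37 voters total):
A vs B: A wins 19–18.
A vs C: A wins 24–13.
A vs D: A wins 24–13.
A vs E: E wins 24–13.
A vs F: F wins 20–17.
B vs C: C wins 19–18.
B vs D: D wins 19–18.
B vs E: E wins 30–7.
B vs F: F wins 19–18.
C vs D: D wins 37–0.
C vs E: E wins 24–13.
C vs F: F wins 37–0.
D vs E: D wins 26–11.
D vs F: D wins 24–13.
E vs F: F wins 26–11.
No candidate beats all others: A beats D beats E beats A, a majority cycle.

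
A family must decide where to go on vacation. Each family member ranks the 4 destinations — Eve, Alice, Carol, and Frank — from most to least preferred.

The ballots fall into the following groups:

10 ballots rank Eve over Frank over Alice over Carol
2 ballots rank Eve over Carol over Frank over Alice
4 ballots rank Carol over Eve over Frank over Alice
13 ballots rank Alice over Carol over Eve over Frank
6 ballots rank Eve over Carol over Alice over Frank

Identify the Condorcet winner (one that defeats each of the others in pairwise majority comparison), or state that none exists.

Head-to-head results (35 voters total):
Eve vs Alice: Eve wins 22–13.
Eve vs Carol: Eve wins 18–17.
Eve vs Frank: Eve wins 35–0.
Alice vs Carol: Alice wins 23–12.
Alice vs Frank: Alice wins 19–16.
Carol vs Frank: Carol wins 25–10.
Eve beats each rival — Alice (22–13), Carol (18–17), Frank (35–0) — so Eve is the Condorcet winner.

Eve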